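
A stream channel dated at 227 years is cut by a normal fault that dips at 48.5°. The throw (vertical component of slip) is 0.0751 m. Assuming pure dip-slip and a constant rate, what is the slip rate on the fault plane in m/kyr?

0.442 m/kyr

dip-slip = throw / sin(dip) = 0.0751 m / sin(48.5°) = 0.1003 m
rate = 0.1003 m / 227 years = 0.000442 m/yr = 0.442 m/kyr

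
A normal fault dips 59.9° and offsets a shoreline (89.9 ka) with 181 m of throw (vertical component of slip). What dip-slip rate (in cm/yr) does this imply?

0.233 cm/yr

dip-slip = throw / sin(dip) = 181 m / sin(59.9°) = 209.2 m
rate = 209.2 m / 89.9 ka = 0.00233 m/yr = 0.233 cm/yr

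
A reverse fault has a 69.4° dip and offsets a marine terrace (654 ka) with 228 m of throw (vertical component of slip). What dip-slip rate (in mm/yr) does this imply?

dip-slip = throw / sin(dip) = 228 m / sin(69.4°) = 243.6 m
rate = 243.6 m / 654 ka = 0.000372 m/yr = 0.372 mm/yr

0.372 mm/yr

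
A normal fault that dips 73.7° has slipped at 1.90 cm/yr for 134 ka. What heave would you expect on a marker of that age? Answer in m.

715 m

dip-slip = rate × time = 1.90 cm/yr × 134 ka = 2546 m
heave = dip-slip × cos(dip) = 2546 × cos(73.7°) = 715 m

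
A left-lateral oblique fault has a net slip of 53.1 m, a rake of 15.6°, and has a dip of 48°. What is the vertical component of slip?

dip-slip = net slip × sin(rake) = 53.1 m × sin(15.6°) = 14.28 m
throw = dip-slip × sin(dip) = 14.28 × sin(48°) = 10.6 m

10.6 m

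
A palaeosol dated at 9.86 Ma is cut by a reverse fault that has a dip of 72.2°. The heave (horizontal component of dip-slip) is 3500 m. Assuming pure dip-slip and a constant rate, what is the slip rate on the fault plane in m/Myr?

dip-slip = heave / cos(dip) = 3500 m / cos(72.2°) = 11450 m
rate = 11450 m / 9.86 Ma = 0.00116 m/yr = 1160 m/Myr

1160 m/Myr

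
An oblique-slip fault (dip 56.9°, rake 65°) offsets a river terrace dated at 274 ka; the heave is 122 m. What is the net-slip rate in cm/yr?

dip-slip = heave / cos(dip) = 122 / cos(56.9°) = 223.4 m
net slip = dip-slip / sin(rake) = 223.4 / sin(65°) = 246.5 m
rate = 246.5 m / 274 ka = 0.000900 m/yr = 0.0900 cm/yr

0.0900 cm/yr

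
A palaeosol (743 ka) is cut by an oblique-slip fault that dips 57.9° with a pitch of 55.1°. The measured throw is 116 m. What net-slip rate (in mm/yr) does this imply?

0.225 mm/yr

dip-slip = throw / sin(dip) = 116 / sin(57.9°) = 136.9 m
net slip = dip-slip / sin(rake) = 136.9 / sin(55.1°) = 167 m
rate = 167 m / 743 ka = 0.000225 m/yr = 0.225 mm/yr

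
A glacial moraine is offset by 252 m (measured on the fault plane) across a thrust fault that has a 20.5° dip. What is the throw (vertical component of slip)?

88.3 m

throw = dip-slip × sin(dip) = 252 m × sin(20.5°) = 88.3 m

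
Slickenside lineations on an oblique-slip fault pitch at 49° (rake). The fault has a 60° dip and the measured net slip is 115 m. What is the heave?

dip-slip = net slip × sin(rake) = 115 m × sin(49°) = 86.79 m
heave = dip-slip × cos(dip) = 86.79 × cos(60°) = 43.4 m

43.4 m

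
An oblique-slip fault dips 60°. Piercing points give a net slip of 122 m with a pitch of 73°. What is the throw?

dip-slip = net slip × sin(rake) = 122 m × sin(73°) = 116.7 m
throw = dip-slip × sin(dip) = 116.7 × sin(60°) = 101 m

101 m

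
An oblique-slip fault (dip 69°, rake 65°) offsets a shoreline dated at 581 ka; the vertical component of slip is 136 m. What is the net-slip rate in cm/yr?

dip-slip = throw / sin(dip) = 136 / sin(69°) = 145.7 m
net slip = dip-slip / sin(rake) = 145.7 / sin(65°) = 160.7 m
rate = 160.7 m / 581 ka = 0.000277 m/yr = 0.0277 cm/yr

0.0277 cm/yr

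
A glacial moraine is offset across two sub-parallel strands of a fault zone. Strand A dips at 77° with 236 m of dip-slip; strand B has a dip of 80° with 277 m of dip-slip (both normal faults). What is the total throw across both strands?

503 m

throw_A = 236 × sin(77°) = 230 m
throw_B = 277 × sin(80°) = 272.8 m
total = 230 + 272.8 = 503 m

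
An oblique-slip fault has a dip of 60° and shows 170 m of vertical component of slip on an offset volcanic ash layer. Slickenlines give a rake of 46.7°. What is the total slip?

dip-slip = throw / sin(dip) = 170 / sin(60°) = 196.3 m
net slip = dip-slip / sin(rake) = 196.3 / sin(46.7°) = 270 m

270 m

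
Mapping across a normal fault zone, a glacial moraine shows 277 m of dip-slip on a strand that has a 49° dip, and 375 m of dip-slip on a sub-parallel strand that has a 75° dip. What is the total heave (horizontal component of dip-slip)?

279 m

heave_A = 277 × cos(49°) = 181.7 m
heave_B = 375 × cos(75°) = 97.06 m
total = 181.7 + 97.06 = 279 m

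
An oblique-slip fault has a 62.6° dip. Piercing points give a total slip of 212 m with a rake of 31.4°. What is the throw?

dip-slip = net slip × sin(rake) = 212 m × sin(31.4°) = 110.5 m
throw = dip-slip × sin(dip) = 110.5 × sin(62.6°) = 98.1 m

98.1 m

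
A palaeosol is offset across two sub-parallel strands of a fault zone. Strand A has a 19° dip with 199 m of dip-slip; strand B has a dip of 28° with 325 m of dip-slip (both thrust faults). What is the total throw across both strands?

throw_A = 199 × sin(19°) = 64.79 m
throw_B = 325 × sin(28°) = 152.6 m
total = 64.79 + 152.6 = 217 m

217 m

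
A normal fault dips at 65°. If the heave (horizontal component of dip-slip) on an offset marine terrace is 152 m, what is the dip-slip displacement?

dip-slip = heave / cos(dip) = 152 / cos(65°) = 360 m

360 m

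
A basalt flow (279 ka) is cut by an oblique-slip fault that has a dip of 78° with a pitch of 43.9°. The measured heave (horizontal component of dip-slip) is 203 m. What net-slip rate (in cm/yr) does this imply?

0.505 cm/yr

dip-slip = heave / cos(dip) = 203 / cos(78°) = 976.4 m
net slip = dip-slip / sin(rake) = 976.4 / sin(43.9°) = 1408 m
rate = 1408 m / 279 ka = 0.00505 m/yr = 0.505 cm/yr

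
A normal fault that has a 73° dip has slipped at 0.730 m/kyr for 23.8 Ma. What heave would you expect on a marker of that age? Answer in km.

5.08 km

dip-slip = rate × time = 0.730 m/kyr × 23.8 Ma = 17370 m
heave = dip-slip × cos(dip) = 17370 × cos(73°) = 5080 m = 5.08 km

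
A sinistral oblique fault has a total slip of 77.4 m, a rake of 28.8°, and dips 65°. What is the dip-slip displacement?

37.3 m

dip-slip = net slip × sin(rake) = 77.4 m × sin(28.8°) = 37.3 m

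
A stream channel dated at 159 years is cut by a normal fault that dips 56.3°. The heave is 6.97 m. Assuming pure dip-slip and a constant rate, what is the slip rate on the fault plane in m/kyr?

79 m/kyr

dip-slip = heave / cos(dip) = 6.97 m / cos(56.3°) = 12.56 m
rate = 12.56 m / 159 years = 0.0790 m/yr = 79 m/kyr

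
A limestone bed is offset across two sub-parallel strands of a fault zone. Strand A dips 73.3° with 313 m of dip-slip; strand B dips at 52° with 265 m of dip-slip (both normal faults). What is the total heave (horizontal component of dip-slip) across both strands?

heave_A = 313 × cos(73.3°) = 89.94 m
heave_B = 265 × cos(52°) = 163.2 m
total = 89.94 + 163.2 = 253 m

253 m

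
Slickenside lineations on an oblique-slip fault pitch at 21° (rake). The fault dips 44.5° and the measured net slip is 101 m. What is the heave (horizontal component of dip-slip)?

dip-slip = net slip × sin(rake) = 101 m × sin(21°) = 36.20 m
heave = dip-slip × cos(dip) = 36.20 × cos(44.5°) = 25.8 m

25.8 m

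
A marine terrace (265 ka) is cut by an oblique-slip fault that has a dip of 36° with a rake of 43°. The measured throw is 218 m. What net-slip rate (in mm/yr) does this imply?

2.05 mm/yr

dip-slip = throw / sin(dip) = 218 / sin(36°) = 370.9 m
net slip = dip-slip / sin(rake) = 370.9 / sin(43°) = 543.8 m
rate = 543.8 m / 265 ka = 0.00205 m/yr = 2.05 mm/yr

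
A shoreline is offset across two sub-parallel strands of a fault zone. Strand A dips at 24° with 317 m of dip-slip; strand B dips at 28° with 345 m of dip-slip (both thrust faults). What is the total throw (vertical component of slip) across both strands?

291 m

throw_A = 317 × sin(24°) = 128.9 m
throw_B = 345 × sin(28°) = 162 m
total = 128.9 + 162 = 291 m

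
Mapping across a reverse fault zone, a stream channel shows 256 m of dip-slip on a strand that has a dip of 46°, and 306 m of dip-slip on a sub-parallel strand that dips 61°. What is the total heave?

heave_A = 256 × cos(46°) = 177.8 m
heave_B = 306 × cos(61°) = 148.4 m
total = 177.8 + 148.4 = 326 m

326 m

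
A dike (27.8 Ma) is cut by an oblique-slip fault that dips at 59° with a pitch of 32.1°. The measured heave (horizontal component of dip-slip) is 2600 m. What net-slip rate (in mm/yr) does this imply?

0.342 mm/yr

dip-slip = heave / cos(dip) = 2600 / cos(59°) = 5048 m
net slip = dip-slip / sin(rake) = 5048 / sin(32.1°) = 9500 m
rate = 9500 m / 27.8 Ma = 0.000342 m/yr = 0.342 mm/yr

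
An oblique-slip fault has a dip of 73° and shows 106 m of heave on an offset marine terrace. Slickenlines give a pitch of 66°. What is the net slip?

397 m

dip-slip = heave / cos(dip) = 106 / cos(73°) = 362.6 m
net slip = dip-slip / sin(rake) = 362.6 / sin(66°) = 397 m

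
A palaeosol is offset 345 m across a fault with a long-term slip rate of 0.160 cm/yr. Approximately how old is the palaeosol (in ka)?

age = offset / rate = 345 m / (0.160 cm/yr) = 216000 yr = 216 ka

216 ka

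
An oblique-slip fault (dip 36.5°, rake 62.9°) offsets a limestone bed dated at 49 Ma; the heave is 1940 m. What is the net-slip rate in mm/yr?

dip-slip = heave / cos(dip) = 1940 / cos(36.5°) = 2413 m
net slip = dip-slip / sin(rake) = 2413 / sin(62.9°) = 2711 m
rate = 2711 m / 49 Ma = 0.0000553 m/yr = 0.0553 mm/yr

0.0553 mm/yr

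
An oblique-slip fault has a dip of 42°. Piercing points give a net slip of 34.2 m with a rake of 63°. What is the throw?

20.4 m

dip-slip = net slip × sin(rake) = 34.2 m × sin(63°) = 30.47 m
throw = dip-slip × sin(dip) = 30.47 × sin(42°) = 20.4 m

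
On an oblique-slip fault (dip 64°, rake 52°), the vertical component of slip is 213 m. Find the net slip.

dip-slip = throw / sin(dip) = 213 / sin(64°) = 237 m
net slip = dip-slip / sin(rake) = 237 / sin(52°) = 301 m

301 m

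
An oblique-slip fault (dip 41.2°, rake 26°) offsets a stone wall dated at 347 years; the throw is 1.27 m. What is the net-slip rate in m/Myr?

12700 m/Myr

dip-slip = throw / sin(dip) = 1.27 / sin(41.2°) = 1.928 m
net slip = dip-slip / sin(rake) = 1.928 / sin(26°) = 4.398 m
rate = 4.398 m / 347 years = 0.0127 m/yr = 12700 m/Myr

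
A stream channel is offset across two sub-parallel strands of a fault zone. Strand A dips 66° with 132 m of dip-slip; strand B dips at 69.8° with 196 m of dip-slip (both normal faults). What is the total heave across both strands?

heave_A = 132 × cos(66°) = 53.69 m
heave_B = 196 × cos(69.8°) = 67.68 m
total = 53.69 + 67.68 = 121 m

121 m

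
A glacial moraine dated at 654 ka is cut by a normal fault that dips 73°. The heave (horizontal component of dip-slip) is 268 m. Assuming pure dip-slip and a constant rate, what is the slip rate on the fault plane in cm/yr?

0.140 cm/yr

dip-slip = heave / cos(dip) = 268 m / cos(73°) = 916.6 m
rate = 916.6 m / 654 ka = 0.00140 m/yr = 0.140 cm/yr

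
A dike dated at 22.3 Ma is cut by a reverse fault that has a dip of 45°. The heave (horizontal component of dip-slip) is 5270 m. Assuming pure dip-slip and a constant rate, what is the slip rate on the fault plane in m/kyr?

0.334 m/kyr

dip-slip = heave / cos(dip) = 5270 m / cos(45°) = 7453 m
rate = 7453 m / 22.3 Ma = 0.000334 m/yr = 0.334 m/kyr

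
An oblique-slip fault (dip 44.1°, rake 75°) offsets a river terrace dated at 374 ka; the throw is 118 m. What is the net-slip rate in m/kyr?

0.469 m/kyr

dip-slip = throw / sin(dip) = 118 / sin(44.1°) = 169.6 m
net slip = dip-slip / sin(rake) = 169.6 / sin(75°) = 175.5 m
rate = 175.5 m / 374 ka = 0.000469 m/yr = 0.469 m/kyr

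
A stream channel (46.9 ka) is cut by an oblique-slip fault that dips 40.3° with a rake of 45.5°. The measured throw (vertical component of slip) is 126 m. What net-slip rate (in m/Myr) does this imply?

dip-slip = throw / sin(dip) = 126 / sin(40.3°) = 194.8 m
net slip = dip-slip / sin(rake) = 194.8 / sin(45.5°) = 273.1 m
rate = 273.1 m / 46.9 ka = 0.00582 m/yr = 5820 m/Myr

5820 m/Myr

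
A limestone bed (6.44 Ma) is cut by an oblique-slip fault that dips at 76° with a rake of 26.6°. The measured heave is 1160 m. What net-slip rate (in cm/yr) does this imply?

0.166 cm/yr

dip-slip = heave / cos(dip) = 1160 / cos(76°) = 4795 m
net slip = dip-slip / sin(rake) = 4795 / sin(26.6°) = 10710 m
rate = 10710 m / 6.44 Ma = 0.00166 m/yr = 0.166 cm/yr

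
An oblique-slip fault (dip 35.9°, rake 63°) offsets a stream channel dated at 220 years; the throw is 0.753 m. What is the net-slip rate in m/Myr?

6550 m/Myr

dip-slip = throw / sin(dip) = 0.753 / sin(35.9°) = 1.284 m
net slip = dip-slip / sin(rake) = 1.284 / sin(63°) = 1.441 m
rate = 1.441 m / 220 years = 0.00655 m/yr = 6550 m/Myr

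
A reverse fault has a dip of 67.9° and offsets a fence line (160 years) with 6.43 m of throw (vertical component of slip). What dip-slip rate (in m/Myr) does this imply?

43400 m/Myr

dip-slip = throw / sin(dip) = 6.43 m / sin(67.9°) = 6.940 m
rate = 6.940 m / 160 years = 0.0434 m/yr = 43400 m/Myr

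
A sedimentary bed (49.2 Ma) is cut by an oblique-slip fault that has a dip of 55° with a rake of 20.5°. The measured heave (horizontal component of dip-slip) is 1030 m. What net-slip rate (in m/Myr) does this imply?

104 m/Myr

dip-slip = heave / cos(dip) = 1030 / cos(55°) = 1796 m
net slip = dip-slip / sin(rake) = 1796 / sin(20.5°) = 5128 m
rate = 5128 m / 49.2 Ma = 0.000104 m/yr = 104 m/Myr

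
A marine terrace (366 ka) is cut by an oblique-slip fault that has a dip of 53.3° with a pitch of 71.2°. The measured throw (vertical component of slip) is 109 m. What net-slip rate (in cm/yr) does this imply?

0.0392 cm/yr

dip-slip = throw / sin(dip) = 109 / sin(53.3°) = 135.9 m
net slip = dip-slip / sin(rake) = 135.9 / sin(71.2°) = 143.6 m
rate = 143.6 m / 366 ka = 0.000392 m/yr = 0.0392 cm/yr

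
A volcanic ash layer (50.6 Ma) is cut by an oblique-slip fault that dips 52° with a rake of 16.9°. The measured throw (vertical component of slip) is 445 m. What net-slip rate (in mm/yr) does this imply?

dip-slip = throw / sin(dip) = 445 / sin(52°) = 564.7 m
net slip = dip-slip / sin(rake) = 564.7 / sin(16.9°) = 1943 m
rate = 1943 m / 50.6 Ma = 0.0000384 m/yr = 0.0384 mm/yr

0.0384 mm/yr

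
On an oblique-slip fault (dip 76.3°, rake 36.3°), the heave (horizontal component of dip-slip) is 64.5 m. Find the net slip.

460 m

dip-slip = heave / cos(dip) = 64.5 / cos(76.3°) = 272.3 m
net slip = dip-slip / sin(rake) = 272.3 / sin(36.3°) = 460 m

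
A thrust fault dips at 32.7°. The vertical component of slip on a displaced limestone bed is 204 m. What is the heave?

318 m

heave = throw / tan(dip) = 204 / tan(32.7°) = 318 m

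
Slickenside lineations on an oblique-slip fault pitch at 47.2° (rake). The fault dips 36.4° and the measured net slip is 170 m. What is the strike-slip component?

116 m

strike-slip = net slip × cos(rake) = 170 m × cos(47.2°) = 116 m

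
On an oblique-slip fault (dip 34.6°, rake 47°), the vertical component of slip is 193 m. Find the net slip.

465 m

dip-slip = throw / sin(dip) = 193 / sin(34.6°) = 339.9 m
net slip = dip-slip / sin(rake) = 339.9 / sin(47°) = 465 m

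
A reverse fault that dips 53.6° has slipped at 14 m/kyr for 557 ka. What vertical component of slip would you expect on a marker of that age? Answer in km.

6.28 km

dip-slip = rate × time = 14 m/kyr × 557 ka = 7798 m
throw = dip-slip × sin(dip) = 7798 × sin(53.6°) = 6280 m = 6.28 km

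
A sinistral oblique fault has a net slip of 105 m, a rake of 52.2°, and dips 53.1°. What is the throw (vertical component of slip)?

dip-slip = net slip × sin(rake) = 105 m × sin(52.2°) = 82.97 m
throw = dip-slip × sin(dip) = 82.97 × sin(53.1°) = 66.3 m

66.3 m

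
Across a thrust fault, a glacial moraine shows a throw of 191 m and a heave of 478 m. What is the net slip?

net slip = √(throw² + heave²) = √(191² + 478²) = 515 m

515 m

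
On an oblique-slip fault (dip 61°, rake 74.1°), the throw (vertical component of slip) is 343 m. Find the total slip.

dip-slip = throw / sin(dip) = 343 / sin(61°) = 392.2 m
net slip = dip-slip / sin(rake) = 392.2 / sin(74.1°) = 408 m

408 m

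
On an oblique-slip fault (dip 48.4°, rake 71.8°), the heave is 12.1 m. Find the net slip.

19.2 m

dip-slip = heave / cos(dip) = 12.1 / cos(48.4°) = 18.22 m
net slip = dip-slip / sin(rake) = 18.22 / sin(71.8°) = 19.2 m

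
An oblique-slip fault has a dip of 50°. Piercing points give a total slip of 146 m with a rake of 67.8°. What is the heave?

86.9 m

dip-slip = net slip × sin(rake) = 146 m × sin(67.8°) = 135.2 m
heave = dip-slip × cos(dip) = 135.2 × cos(50°) = 86.9 m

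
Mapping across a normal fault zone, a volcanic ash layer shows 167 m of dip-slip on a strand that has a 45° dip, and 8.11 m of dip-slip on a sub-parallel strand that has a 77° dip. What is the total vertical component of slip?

throw_A = 167 × sin(45°) = 118.1 m
throw_B = 8.11 × sin(77°) = 7.902 m
total = 118.1 + 7.902 = 126 m

126 m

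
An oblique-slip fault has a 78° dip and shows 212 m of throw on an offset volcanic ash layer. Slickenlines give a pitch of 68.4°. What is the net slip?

233 m

dip-slip = throw / sin(dip) = 212 / sin(78°) = 216.7 m
net slip = dip-slip / sin(rake) = 216.7 / sin(68.4°) = 233 m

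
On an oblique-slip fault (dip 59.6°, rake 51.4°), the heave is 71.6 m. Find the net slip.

181 m

dip-slip = heave / cos(dip) = 71.6 / cos(59.6°) = 141.5 m
net slip = dip-slip / sin(rake) = 141.5 / sin(51.4°) = 181 m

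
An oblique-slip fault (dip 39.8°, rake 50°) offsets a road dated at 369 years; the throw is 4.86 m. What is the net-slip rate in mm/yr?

26.9 mm/yr

dip-slip = throw / sin(dip) = 4.86 / sin(39.8°) = 7.592 m
net slip = dip-slip / sin(rake) = 7.592 / sin(50°) = 9.911 m
rate = 9.911 m / 369 years = 0.0269 m/yr = 26.9 mm/yr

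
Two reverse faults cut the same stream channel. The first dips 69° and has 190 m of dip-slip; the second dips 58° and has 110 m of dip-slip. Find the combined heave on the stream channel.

126 m

heave_A = 190 × cos(69°) = 68.09 m
heave_B = 110 × cos(58°) = 58.29 m
total = 68.09 + 58.29 = 126 m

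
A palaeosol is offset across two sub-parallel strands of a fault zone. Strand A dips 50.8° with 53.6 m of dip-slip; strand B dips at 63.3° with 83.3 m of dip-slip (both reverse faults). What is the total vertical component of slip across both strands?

throw_A = 53.6 × sin(50.8°) = 41.54 m
throw_B = 83.3 × sin(63.3°) = 74.42 m
total = 41.54 + 74.42 = 116 m

116 m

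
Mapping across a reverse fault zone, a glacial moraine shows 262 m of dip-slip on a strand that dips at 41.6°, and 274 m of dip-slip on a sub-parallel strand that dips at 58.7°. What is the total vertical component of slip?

408 m

throw_A = 262 × sin(41.6°) = 173.9 m
throw_B = 274 × sin(58.7°) = 234.1 m
total = 173.9 + 234.1 = 408 m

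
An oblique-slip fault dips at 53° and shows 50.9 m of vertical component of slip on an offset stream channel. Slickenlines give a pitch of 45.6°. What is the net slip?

dip-slip = throw / sin(dip) = 50.9 / sin(53°) = 63.73 m
net slip = dip-slip / sin(rake) = 63.73 / sin(45.6°) = 89.2 m

89.2 m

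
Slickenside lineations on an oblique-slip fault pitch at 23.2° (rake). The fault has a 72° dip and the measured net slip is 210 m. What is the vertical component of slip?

dip-slip = net slip × sin(rake) = 210 m × sin(23.2°) = 82.73 m
throw = dip-slip × sin(dip) = 82.73 × sin(72°) = 78.7 m

78.7 m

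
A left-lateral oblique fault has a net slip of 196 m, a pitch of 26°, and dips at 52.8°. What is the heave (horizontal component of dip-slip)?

dip-slip = net slip × sin(rake) = 196 m × sin(26°) = 85.92 m
heave = dip-slip × cos(dip) = 85.92 × cos(52.8°) = 51.9 m

51.9 m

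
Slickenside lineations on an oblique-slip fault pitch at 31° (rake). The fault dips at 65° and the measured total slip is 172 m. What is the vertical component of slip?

dip-slip = net slip × sin(rake) = 172 m × sin(31°) = 88.59 m
throw = dip-slip × sin(dip) = 88.59 × sin(65°) = 80.3 m

80.3 m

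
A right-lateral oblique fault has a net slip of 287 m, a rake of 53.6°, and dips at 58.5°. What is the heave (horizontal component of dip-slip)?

121 m

dip-slip = net slip × sin(rake) = 287 m × sin(53.6°) = 231 m
heave = dip-slip × cos(dip) = 231 × cos(58.5°) = 121 m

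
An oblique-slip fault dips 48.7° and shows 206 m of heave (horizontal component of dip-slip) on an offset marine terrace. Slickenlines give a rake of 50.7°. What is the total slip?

dip-slip = heave / cos(dip) = 206 / cos(48.7°) = 312.1 m
net slip = dip-slip / sin(rake) = 312.1 / sin(50.7°) = 403 m

403 m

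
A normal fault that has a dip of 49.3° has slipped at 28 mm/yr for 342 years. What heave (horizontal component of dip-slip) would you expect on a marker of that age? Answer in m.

6.24 m

dip-slip = rate × time = 28 mm/yr × 342 years = 9.576 m
heave = dip-slip × cos(dip) = 9.576 × cos(49.3°) = 6.24 m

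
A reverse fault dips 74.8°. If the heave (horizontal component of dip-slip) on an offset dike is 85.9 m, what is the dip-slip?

328 m

dip-slip = heave / cos(dip) = 85.9 / cos(74.8°) = 328 m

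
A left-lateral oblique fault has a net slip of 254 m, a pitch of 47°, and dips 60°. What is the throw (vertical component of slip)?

161 m

dip-slip = net slip × sin(rake) = 254 m × sin(47°) = 185.8 m
throw = dip-slip × sin(dip) = 185.8 × sin(60°) = 161 m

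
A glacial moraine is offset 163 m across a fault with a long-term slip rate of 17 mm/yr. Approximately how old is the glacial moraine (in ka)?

9.59 ka

age = offset / rate = 163 m / (17 mm/yr) = 9590 yr = 9.59 ka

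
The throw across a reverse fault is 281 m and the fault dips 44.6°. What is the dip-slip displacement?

dip-slip = throw / sin(dip) = 281 / sin(44.6°) = 400 m

400 m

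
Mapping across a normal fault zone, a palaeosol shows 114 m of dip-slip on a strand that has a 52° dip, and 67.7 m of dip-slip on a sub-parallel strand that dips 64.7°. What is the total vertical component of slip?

151 m

throw_A = 114 × sin(52°) = 89.83 m
throw_B = 67.7 × sin(64.7°) = 61.21 m
total = 89.83 + 61.21 = 151 m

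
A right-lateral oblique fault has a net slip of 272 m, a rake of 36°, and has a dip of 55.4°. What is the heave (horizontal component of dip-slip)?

dip-slip = net slip × sin(rake) = 272 m × sin(36°) = 159.9 m
heave = dip-slip × cos(dip) = 159.9 × cos(55.4°) = 90.8 m

90.8 m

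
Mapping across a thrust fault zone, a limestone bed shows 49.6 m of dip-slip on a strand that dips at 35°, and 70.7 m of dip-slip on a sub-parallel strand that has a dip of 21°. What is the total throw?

throw_A = 49.6 × sin(35°) = 28.45 m
throw_B = 70.7 × sin(21°) = 25.34 m
total = 28.45 + 25.34 = 53.8 m

53.8 m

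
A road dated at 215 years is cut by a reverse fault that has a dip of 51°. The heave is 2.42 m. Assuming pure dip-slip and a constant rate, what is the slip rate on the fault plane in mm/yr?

dip-slip = heave / cos(dip) = 2.42 m / cos(51°) = 3.845 m
rate = 3.845 m / 215 years = 0.0179 m/yr = 17.9 mm/yr

17.9 mm/yr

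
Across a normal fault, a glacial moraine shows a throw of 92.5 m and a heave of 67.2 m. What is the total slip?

114 m

net slip = √(throw² + heave²) = √(92.5² + 67.2²) = 114 m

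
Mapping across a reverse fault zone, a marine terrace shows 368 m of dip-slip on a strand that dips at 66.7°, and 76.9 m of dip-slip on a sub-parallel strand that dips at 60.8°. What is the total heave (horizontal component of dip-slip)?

183 m

heave_A = 368 × cos(66.7°) = 145.6 m
heave_B = 76.9 × cos(60.8°) = 37.52 m
total = 145.6 + 37.52 = 183 m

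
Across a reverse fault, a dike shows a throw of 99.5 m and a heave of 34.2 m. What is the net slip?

net slip = √(throw² + heave²) = √(99.5² + 34.2²) = 105 m

105 m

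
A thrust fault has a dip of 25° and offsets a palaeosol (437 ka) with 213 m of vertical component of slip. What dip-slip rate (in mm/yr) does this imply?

1.15 mm/yr

dip-slip = throw / sin(dip) = 213 m / sin(25°) = 504 m
rate = 504 m / 437 ka = 0.00115 m/yr = 1.15 mm/yr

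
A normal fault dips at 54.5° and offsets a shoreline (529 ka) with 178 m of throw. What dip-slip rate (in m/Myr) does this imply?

dip-slip = throw / sin(dip) = 178 m / sin(54.5°) = 218.6 m
rate = 218.6 m / 529 ka = 0.000413 m/yr = 413 m/Myr

413 m/Myr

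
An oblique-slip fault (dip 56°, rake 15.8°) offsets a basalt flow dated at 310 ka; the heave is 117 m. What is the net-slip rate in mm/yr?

2.48 mm/yr

dip-slip = heave / cos(dip) = 117 / cos(56°) = 209.2 m
net slip = dip-slip / sin(rake) = 209.2 / sin(15.8°) = 768.4 m
rate = 768.4 m / 310 ka = 0.00248 m/yr = 2.48 mm/yr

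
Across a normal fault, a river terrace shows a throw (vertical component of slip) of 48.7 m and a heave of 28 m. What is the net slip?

56.2 m

net slip = √(throw² + heave²) = √(48.7² + 28²) = 56.2 m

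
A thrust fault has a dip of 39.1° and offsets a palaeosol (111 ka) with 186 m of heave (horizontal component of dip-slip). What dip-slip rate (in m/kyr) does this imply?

2.16 m/kyr

dip-slip = heave / cos(dip) = 186 m / cos(39.1°) = 239.7 m
rate = 239.7 m / 111 ka = 0.00216 m/yr = 2.16 m/kyr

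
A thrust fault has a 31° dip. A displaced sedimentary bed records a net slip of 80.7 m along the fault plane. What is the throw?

throw = dip-slip × sin(dip) = 80.7 m × sin(31°) = 41.6 m

41.6 m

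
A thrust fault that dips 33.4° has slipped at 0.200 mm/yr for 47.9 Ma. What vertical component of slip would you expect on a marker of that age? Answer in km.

dip-slip = rate × time = 0.200 mm/yr × 47.9 Ma = 9580 m
throw = dip-slip × sin(dip) = 9580 × sin(33.4°) = 5270 m = 5.27 km

5.27 km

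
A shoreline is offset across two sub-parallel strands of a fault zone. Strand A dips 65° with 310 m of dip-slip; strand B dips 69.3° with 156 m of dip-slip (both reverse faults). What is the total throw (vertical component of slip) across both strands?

427 m

throw_A = 310 × sin(65°) = 281 m
throw_B = 156 × sin(69.3°) = 145.9 m
total = 281 + 145.9 = 427 m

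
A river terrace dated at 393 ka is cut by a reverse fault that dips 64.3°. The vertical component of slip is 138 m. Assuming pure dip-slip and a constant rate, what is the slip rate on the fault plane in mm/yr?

dip-slip = throw / sin(dip) = 138 m / sin(64.3°) = 153.2 m
rate = 153.2 m / 393 ka = 0.000390 m/yr = 0.390 mm/yr

0.390 mm/yr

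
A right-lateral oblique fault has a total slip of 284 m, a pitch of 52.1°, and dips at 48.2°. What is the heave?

149 m

dip-slip = net slip × sin(rake) = 284 m × sin(52.1°) = 224.1 m
heave = dip-slip × cos(dip) = 224.1 × cos(48.2°) = 149 m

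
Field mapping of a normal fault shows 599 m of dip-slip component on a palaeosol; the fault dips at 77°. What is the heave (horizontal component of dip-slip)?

135 m

heave = dip-slip × cos(dip) = 599 m × cos(77°) = 135 m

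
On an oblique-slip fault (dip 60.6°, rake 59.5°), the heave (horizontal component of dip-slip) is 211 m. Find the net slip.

499 m

dip-slip = heave / cos(dip) = 211 / cos(60.6°) = 429.8 m
net slip = dip-slip / sin(rake) = 429.8 / sin(59.5°) = 499 m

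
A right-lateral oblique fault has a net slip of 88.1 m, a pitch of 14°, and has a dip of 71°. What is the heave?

dip-slip = net slip × sin(rake) = 88.1 m × sin(14°) = 21.31 m
heave = dip-slip × cos(dip) = 21.31 × cos(71°) = 6.94 m

6.94 m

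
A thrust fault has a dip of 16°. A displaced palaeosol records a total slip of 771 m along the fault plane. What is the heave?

741 m

heave = dip-slip × cos(dip) = 771 m × cos(16°) = 741 m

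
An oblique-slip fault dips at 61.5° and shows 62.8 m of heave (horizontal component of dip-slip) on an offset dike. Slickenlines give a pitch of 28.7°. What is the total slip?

274 m

dip-slip = heave / cos(dip) = 62.8 / cos(61.5°) = 131.6 m
net slip = dip-slip / sin(rake) = 131.6 / sin(28.7°) = 274 m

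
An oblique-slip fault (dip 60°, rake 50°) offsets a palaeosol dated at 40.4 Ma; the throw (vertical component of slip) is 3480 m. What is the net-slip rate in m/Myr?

dip-slip = throw / sin(dip) = 3480 / sin(60°) = 4018 m
net slip = dip-slip / sin(rake) = 4018 / sin(50°) = 5246 m
rate = 5246 m / 40.4 Ma = 0.000130 m/yr = 130 m/Myr

130 m/Myr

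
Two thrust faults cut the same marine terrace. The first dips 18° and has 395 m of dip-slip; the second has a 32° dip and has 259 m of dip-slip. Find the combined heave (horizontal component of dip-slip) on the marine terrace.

595 m

heave_A = 395 × cos(18°) = 375.7 m
heave_B = 259 × cos(32°) = 219.6 m
total = 375.7 + 219.6 = 595 m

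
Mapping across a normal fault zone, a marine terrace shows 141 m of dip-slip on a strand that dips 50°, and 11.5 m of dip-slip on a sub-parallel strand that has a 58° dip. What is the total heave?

heave_A = 141 × cos(50°) = 90.63 m
heave_B = 11.5 × cos(58°) = 6.094 m
total = 90.63 + 6.094 = 96.7 m

96.7 m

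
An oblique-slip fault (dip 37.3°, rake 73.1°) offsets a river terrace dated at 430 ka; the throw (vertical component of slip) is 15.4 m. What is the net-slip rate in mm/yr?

0.0618 mm/yr

dip-slip = throw / sin(dip) = 15.4 / sin(37.3°) = 25.41 m
net slip = dip-slip / sin(rake) = 25.41 / sin(73.1°) = 26.56 m
rate = 26.56 m / 430 ka = 0.0000618 m/yr = 0.0618 mm/yr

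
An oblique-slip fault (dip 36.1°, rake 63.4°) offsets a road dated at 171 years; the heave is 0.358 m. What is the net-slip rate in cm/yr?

0.290 cm/yr

dip-slip = heave / cos(dip) = 0.358 / cos(36.1°) = 0.4431 m
net slip = dip-slip / sin(rake) = 0.4431 / sin(63.4°) = 0.4955 m
rate = 0.4955 m / 171 years = 0.00290 m/yr = 0.290 cm/yr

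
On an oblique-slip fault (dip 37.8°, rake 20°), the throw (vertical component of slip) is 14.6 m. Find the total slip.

69.6 m

dip-slip = throw / sin(dip) = 14.6 / sin(37.8°) = 23.82 m
net slip = dip-slip / sin(rake) = 23.82 / sin(20°) = 69.6 m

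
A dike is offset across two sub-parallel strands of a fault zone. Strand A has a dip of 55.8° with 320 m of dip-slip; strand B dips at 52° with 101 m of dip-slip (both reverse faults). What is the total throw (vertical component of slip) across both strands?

344 m

throw_A = 320 × sin(55.8°) = 264.7 m
throw_B = 101 × sin(52°) = 79.59 m
total = 264.7 + 79.59 = 344 m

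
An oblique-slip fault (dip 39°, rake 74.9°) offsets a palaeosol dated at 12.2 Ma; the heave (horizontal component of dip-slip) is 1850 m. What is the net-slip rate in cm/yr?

dip-slip = heave / cos(dip) = 1850 / cos(39°) = 2381 m
net slip = dip-slip / sin(rake) = 2381 / sin(74.9°) = 2466 m
rate = 2466 m / 12.2 Ma = 0.000202 m/yr = 0.0202 cm/yr

0.0202 cm/yr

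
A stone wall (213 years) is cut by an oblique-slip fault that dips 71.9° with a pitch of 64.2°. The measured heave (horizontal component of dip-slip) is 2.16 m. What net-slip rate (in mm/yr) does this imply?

dip-slip = heave / cos(dip) = 2.16 / cos(71.9°) = 6.953 m
net slip = dip-slip / sin(rake) = 6.953 / sin(64.2°) = 7.722 m
rate = 7.722 m / 213 years = 0.0363 m/yr = 36.3 mm/yr

36.3 mm/yr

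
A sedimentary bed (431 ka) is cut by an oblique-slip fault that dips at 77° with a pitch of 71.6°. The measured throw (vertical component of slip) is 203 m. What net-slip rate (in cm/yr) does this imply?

dip-slip = throw / sin(dip) = 203 / sin(77°) = 208.3 m
net slip = dip-slip / sin(rake) = 208.3 / sin(71.6°) = 219.6 m
rate = 219.6 m / 431 ka = 0.000509 m/yr = 0.0509 cm/yr

0.0509 cm/yr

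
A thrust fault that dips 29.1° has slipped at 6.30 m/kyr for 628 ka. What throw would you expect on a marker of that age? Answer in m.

1920 m

dip-slip = rate × time = 6.30 m/kyr × 628 ka = 3956 m
throw = dip-slip × sin(dip) = 3956 × sin(29.1°) = 1920 m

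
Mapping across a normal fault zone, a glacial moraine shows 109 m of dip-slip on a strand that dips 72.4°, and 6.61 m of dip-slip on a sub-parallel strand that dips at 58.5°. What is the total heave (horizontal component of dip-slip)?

heave_A = 109 × cos(72.4°) = 32.96 m
heave_B = 6.61 × cos(58.5°) = 3.454 m
total = 32.96 + 3.454 = 36.4 m

36.4 m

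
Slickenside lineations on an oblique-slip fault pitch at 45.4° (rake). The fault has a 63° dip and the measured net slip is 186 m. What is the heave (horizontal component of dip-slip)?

60.1 m

dip-slip = net slip × sin(rake) = 186 m × sin(45.4°) = 132.4 m
heave = dip-slip × cos(dip) = 132.4 × cos(63°) = 60.1 m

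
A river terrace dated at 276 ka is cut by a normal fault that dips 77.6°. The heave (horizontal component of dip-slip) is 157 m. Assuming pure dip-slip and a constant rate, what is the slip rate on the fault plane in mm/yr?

2.65 mm/yr

dip-slip = heave / cos(dip) = 157 m / cos(77.6°) = 731.1 m
rate = 731.1 m / 276 ka = 0.00265 m/yr = 2.65 mm/yr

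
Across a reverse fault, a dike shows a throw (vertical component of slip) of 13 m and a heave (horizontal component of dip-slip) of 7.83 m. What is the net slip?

15.2 m

net slip = √(throw² + heave²) = √(13² + 7.83²) = 15.2 m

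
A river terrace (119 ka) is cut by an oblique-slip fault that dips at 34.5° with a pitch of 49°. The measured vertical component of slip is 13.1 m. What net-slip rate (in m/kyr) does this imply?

dip-slip = throw / sin(dip) = 13.1 / sin(34.5°) = 23.13 m
net slip = dip-slip / sin(rake) = 23.13 / sin(49°) = 30.65 m
rate = 30.65 m / 119 ka = 0.000258 m/yr = 0.258 m/kyr

0.258 m/kyr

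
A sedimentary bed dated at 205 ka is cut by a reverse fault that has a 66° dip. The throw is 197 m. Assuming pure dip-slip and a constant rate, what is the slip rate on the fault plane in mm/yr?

dip-slip = throw / sin(dip) = 197 m / sin(66°) = 215.6 m
rate = 215.6 m / 205 ka = 0.00105 m/yr = 1.05 mm/yr

1.05 mm/yr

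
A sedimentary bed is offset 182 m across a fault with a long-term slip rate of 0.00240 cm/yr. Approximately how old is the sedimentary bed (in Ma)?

age = offset / rate = 182 m / (0.00240 cm/yr) = 7.58e+06 yr = 7.58 Ma

7.58 Ma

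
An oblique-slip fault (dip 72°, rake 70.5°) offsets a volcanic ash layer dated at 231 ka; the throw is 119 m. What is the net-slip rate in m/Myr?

575 m/Myr

dip-slip = throw / sin(dip) = 119 / sin(72°) = 125.1 m
net slip = dip-slip / sin(rake) = 125.1 / sin(70.5°) = 132.7 m
rate = 132.7 m / 231 ka = 0.000575 m/yr = 575 m/Myr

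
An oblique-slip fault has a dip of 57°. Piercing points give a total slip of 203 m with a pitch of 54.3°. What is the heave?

89.8 m

dip-slip = net slip × sin(rake) = 203 m × sin(54.3°) = 164.9 m
heave = dip-slip × cos(dip) = 164.9 × cos(57°) = 89.8 m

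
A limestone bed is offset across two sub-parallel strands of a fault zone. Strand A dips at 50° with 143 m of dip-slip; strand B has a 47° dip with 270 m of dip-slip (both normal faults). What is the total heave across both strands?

276 m

heave_A = 143 × cos(50°) = 91.92 m
heave_B = 270 × cos(47°) = 184.1 m
total = 91.92 + 184.1 = 276 m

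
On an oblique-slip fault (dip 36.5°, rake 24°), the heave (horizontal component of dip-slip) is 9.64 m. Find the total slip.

29.5 m

dip-slip = heave / cos(dip) = 9.64 / cos(36.5°) = 11.99 m
net slip = dip-slip / sin(rake) = 11.99 / sin(24°) = 29.5 m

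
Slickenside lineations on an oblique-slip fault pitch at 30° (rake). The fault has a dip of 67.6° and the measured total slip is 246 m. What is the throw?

114 m

dip-slip = net slip × sin(rake) = 246 m × sin(30°) = 123 m
throw = dip-slip × sin(dip) = 123 × sin(67.6°) = 114 m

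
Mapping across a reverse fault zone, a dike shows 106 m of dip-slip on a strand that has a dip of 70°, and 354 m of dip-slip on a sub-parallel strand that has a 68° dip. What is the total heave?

169 m

heave_A = 106 × cos(70°) = 36.25 m
heave_B = 354 × cos(68°) = 132.6 m
total = 36.25 + 132.6 = 169 m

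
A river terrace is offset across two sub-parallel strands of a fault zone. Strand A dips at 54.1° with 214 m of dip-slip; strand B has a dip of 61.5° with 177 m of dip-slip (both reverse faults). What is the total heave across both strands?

heave_A = 214 × cos(54.1°) = 125.5 m
heave_B = 177 × cos(61.5°) = 84.46 m
total = 125.5 + 84.46 = 210 m

210 m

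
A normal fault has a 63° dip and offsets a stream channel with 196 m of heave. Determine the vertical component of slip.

throw = heave × tan(dip) = 196 × tan(63°) = 385 m

385 m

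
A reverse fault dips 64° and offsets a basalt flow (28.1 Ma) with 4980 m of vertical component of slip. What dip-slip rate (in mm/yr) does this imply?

dip-slip = throw / sin(dip) = 4980 m / sin(64°) = 5541 m
rate = 5541 m / 28.1 Ma = 0.000197 m/yr = 0.197 mm/yr

0.197 mm/yr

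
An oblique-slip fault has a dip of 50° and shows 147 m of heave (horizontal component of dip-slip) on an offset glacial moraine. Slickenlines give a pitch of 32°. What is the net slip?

dip-slip = heave / cos(dip) = 147 / cos(50°) = 228.7 m
net slip = dip-slip / sin(rake) = 228.7 / sin(32°) = 432 m

432 m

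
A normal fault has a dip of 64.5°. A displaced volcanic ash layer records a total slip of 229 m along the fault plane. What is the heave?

heave = dip-slip × cos(dip) = 229 m × cos(64.5°) = 98.6 m

98.6 m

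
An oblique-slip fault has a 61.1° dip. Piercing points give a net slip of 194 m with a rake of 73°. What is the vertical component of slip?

dip-slip = net slip × sin(rake) = 194 m × sin(73°) = 185.5 m
throw = dip-slip × sin(dip) = 185.5 × sin(61.1°) = 162 m

162 m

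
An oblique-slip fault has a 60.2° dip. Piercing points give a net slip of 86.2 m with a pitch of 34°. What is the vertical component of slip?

dip-slip = net slip × sin(rake) = 86.2 m × sin(34°) = 48.20 m
throw = dip-slip × sin(dip) = 48.20 × sin(60.2°) = 41.8 m

41.8 m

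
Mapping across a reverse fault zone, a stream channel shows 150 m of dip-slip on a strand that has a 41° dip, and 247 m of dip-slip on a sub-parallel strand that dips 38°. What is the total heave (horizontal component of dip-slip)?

308 m

heave_A = 150 × cos(41°) = 113.2 m
heave_B = 247 × cos(38°) = 194.6 m
total = 113.2 + 194.6 = 308 m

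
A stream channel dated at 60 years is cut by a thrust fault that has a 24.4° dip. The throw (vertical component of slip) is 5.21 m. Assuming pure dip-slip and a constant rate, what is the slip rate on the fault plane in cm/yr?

21 cm/yr

dip-slip = throw / sin(dip) = 5.21 m / sin(24.4°) = 12.61 m
rate = 12.61 m / 60 years = 0.210 m/yr = 21 cm/yr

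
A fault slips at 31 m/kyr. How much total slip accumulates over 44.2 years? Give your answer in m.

slip = rate × time = 31 m/kyr × 44.2 years = 1.37 m

1.37 m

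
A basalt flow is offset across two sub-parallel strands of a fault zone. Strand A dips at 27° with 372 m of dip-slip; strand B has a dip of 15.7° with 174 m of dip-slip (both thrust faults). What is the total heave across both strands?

heave_A = 372 × cos(27°) = 331.5 m
heave_B = 174 × cos(15.7°) = 167.5 m
total = 331.5 + 167.5 = 499 m

499 m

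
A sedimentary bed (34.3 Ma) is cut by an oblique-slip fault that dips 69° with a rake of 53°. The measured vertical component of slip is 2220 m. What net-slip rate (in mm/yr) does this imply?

dip-slip = throw / sin(dip) = 2220 / sin(69°) = 2378 m
net slip = dip-slip / sin(rake) = 2378 / sin(53°) = 2978 m
rate = 2978 m / 34.3 Ma = 0.0000868 m/yr = 0.0868 mm/yr

0.0868 mm/yr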